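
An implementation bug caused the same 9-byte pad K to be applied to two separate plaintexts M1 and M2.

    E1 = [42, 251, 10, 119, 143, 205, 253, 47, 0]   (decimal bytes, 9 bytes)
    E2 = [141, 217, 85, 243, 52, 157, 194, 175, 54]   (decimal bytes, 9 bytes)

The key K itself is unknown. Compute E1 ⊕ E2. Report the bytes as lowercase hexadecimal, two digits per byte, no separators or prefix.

E1 ⊕ E2 = (M1 ⊕ K) ⊕ (M2 ⊕ K) = M1 ⊕ M2 — the shared key cancels under XOR.
2a ⊕ 8d = a7
fb ⊕ d9 = 22
0a ⊕ 55 = 5f
77 ⊕ f3 = 84
8f ⊕ 34 = bb
cd ⊕ 9d = 50
fd ⊕ c2 = 3f
2f ⊕ af = 80
00 ⊕ 36 = 36

a7225f84bb503f8036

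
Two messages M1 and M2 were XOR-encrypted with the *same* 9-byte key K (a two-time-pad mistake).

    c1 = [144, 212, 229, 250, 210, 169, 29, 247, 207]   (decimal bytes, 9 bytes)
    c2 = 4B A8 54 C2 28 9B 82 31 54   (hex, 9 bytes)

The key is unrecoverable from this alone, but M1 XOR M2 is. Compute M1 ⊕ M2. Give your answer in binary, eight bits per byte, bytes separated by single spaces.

c1 ⊕ c2 = (M1 ⊕ K) ⊕ (M2 ⊕ K) = M1 ⊕ M2 — the shared key cancels under XOR.
10010000 xor 01001011 = 11011011
11010100 xor 10101000 = 01111100
11100101 xor 01010100 = 10110001
11111010 xor 11000010 = 00111000
11010010 xor 00101000 = 11111010
10101001 xor 10011011 = 00110010
00011101 xor 10000010 = 10011111
11110111 xor 00110001 = 11000110
11001111 xor 01010100 = 10011011

11011011 01111100 10110001 00111000 11111010 00110010 10011111 11000110 10011011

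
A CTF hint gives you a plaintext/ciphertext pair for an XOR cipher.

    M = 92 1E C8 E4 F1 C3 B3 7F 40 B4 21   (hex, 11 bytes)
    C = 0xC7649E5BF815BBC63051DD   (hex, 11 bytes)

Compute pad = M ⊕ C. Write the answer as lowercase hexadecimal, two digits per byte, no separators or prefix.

Since C = M ⊕ pad, XORing both sides with M gives pad = M ⊕ C.
10010010 XOR 11000111 = 01010101
00011110 XOR 01100100 = 01111010
11001000 XOR 10011110 = 01010110
11100100 XOR 01011011 = 10111111
11110001 XOR 11111000 = 00001001
11000011 XOR 00010101 = 11010110
10110011 XOR 10111011 = 00001000
01111111 XOR 11000110 = 10111001
01000000 XOR 00110000 = 01110000
10110100 XOR 01010001 = 11100101
00100001 XOR 11011101 = 11111100

557a56bf09d608b970e5fc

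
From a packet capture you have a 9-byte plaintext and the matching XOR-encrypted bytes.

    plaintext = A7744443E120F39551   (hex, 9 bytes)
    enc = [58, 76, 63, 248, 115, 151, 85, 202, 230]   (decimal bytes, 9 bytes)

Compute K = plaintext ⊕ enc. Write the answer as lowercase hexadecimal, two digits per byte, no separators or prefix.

9d387bbb92b7a65fb7

Since enc = plaintext ⊕ K, XORing both sides with plaintext gives K = plaintext ⊕ enc.
10100111 xor 00111010 = 10011101
01110100 xor 01001100 = 00111000
01000100 xor 00111111 = 01111011
01000011 xor 11111000 = 10111011
11100001 xor 01110011 = 10010010
00100000 xor 10010111 = 10110111
11110011 xor 01010101 = 10100110
10010101 xor 11001010 = 01011111
01010001 xor 11100110 = 10110111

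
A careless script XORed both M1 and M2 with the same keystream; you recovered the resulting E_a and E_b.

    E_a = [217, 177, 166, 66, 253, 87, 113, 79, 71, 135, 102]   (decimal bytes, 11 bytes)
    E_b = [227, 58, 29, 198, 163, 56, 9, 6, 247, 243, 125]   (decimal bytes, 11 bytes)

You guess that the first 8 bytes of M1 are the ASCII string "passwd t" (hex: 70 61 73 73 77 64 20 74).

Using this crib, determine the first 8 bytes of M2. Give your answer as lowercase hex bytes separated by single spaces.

4a ea c8 f7 29 0b 58 3d

First, E_a ⊕ E_b = (M1 ⊕ K) ⊕ (M2 ⊕ K) = M1 ⊕ M2, so the key drops out. Then M2 = (M1 ⊕ M2) ⊕ M1 over the first 8 bytes.
byte 0: (d9 ^ e3) ^ 70 = 3a ^ 70 = 4a
byte 1: (b1 ^ 3a) ^ 61 = 8b ^ 61 = ea
byte 2: (a6 ^ 1d) ^ 73 = bb ^ 73 = c8
byte 3: (42 ^ c6) ^ 73 = 84 ^ 73 = f7
byte 4: (fd ^ a3) ^ 77 = 5e ^ 77 = 29
byte 5: (57 ^ 38) ^ 64 = 6f ^ 64 = 0b
byte 6: (71 ^ 09) ^ 20 = 78 ^ 20 = 58
byte 7: (4f ^ 06) ^ 74 = 49 ^ 74 = 3d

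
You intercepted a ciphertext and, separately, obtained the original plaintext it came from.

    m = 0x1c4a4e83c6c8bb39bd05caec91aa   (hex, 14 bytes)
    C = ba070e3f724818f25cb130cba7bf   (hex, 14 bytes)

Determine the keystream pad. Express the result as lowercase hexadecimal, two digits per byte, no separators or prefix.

Since C = m ⊕ pad, XORing both sides with m gives pad = m ⊕ C.
1c XOR ba = a6
4a XOR 07 = 4d
4e XOR 0e = 40
83 XOR 3f = bc
c6 XOR 72 = b4
c8 XOR 48 = 80
bb XOR 18 = a3
39 XOR f2 = cb
bd XOR 5c = e1
05 XOR b1 = b4
ca XOR 30 = fa
ec XOR cb = 27
91 XOR a7 = 36
aa XOR bf = 15

a64d40bcb480a3cbe1b4fa273615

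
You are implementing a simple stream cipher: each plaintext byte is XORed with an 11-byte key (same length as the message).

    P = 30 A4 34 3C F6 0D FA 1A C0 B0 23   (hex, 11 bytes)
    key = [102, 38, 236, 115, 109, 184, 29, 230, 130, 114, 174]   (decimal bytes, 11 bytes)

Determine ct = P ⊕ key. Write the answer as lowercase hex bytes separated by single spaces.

byte 0:  48 XOR 102 =  86
byte 1: 164 XOR  38 = 130
byte 2:  52 XOR 236 = 216
byte 3:  60 XOR 115 =  79
byte 4: 246 XOR 109 = 155
byte 5:  13 XOR 184 = 181
byte 6: 250 XOR  29 = 231
byte 7:  26 XOR 230 = 252
byte 8: 192 XOR 130 =  66
byte 9: 176 XOR 114 = 194
byte 10:  35 XOR 174 = 141

56 82 d8 4f 9b b5 e7 fc 42 c2 8d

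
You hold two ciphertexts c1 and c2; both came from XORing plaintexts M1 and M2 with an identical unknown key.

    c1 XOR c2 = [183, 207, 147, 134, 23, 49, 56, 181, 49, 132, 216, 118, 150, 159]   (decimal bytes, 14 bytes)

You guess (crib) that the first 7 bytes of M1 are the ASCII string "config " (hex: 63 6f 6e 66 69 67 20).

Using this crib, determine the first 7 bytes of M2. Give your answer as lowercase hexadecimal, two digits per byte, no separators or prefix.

Since c1 ⊕ c2 = M1 ⊕ M2, XORing with the guessed M1 bytes yields the corresponding M2 bytes: M2 = (c1 ⊕ c2) ⊕ M1.
byte 0: b7 xor 63 = d4
byte 1: cf xor 6f = a0
byte 2: 93 xor 6e = fd
byte 3: 86 xor 66 = e0
byte 4: 17 xor 69 = 7e
byte 5: 31 xor 67 = 56
byte 6: 38 xor 20 = 18

d4a0fde07e5618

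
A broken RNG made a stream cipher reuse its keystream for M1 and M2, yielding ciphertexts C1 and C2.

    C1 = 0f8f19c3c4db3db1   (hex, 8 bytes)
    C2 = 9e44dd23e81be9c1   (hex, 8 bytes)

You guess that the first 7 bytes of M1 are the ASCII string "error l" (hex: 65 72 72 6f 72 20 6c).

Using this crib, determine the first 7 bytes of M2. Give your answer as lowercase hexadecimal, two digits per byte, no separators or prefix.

f4b9b68f5ee0b8

First, C1 ⊕ C2 = (M1 ⊕ K) ⊕ (M2 ⊕ K) = M1 ⊕ M2, so the key drops out. Then M2 = (M1 ⊕ M2) ⊕ M1 over the first 7 bytes.
byte 0: (0f ⊕ 9e) ⊕ 65 = 91 ⊕ 65 = f4
byte 1: (8f ⊕ 44) ⊕ 72 = cb ⊕ 72 = b9
byte 2: (19 ⊕ dd) ⊕ 72 = c4 ⊕ 72 = b6
byte 3: (c3 ⊕ 23) ⊕ 6f = e0 ⊕ 6f = 8f
byte 4: (c4 ⊕ e8) ⊕ 72 = 2c ⊕ 72 = 5e
byte 5: (db ⊕ 1b) ⊕ 20 = c0 ⊕ 20 = e0
byte 6: (3d ⊕ e9) ⊕ 6c = d4 ⊕ 6c = b8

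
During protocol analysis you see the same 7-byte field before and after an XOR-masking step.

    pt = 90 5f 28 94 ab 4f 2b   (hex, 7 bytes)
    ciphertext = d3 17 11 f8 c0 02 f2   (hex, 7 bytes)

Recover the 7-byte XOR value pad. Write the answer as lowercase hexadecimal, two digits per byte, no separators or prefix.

Since ciphertext = pt ⊕ pad, XORing both sides with pt gives pad = pt ⊕ ciphertext.
byte 0: 90 ^ d3 = 43
byte 1: 5f ^ 17 = 48
byte 2: 28 ^ 11 = 39
byte 3: 94 ^ f8 = 6c
byte 4: ab ^ c0 = 6b
byte 5: 4f ^ 02 = 4d
byte 6: 2b ^ f2 = d9

4348396c6b4dd9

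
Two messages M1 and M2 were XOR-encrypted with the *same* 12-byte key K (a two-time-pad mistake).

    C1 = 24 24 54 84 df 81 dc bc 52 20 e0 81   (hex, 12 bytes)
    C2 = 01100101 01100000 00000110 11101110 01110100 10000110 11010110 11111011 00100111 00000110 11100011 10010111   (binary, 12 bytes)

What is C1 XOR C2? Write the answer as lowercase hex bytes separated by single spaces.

41 44 52 6a ab 07 0a 47 75 26 03 16

C1 ⊕ C2 = (M1 ⊕ K) ⊕ (M2 ⊕ K) = M1 ⊕ M2 — the shared key cancels under XOR.
24 xor 65 = 41
24 xor 60 = 44
54 xor 06 = 52
84 xor ee = 6a
df xor 74 = ab
81 xor 86 = 07
dc xor d6 = 0a
bc xor fb = 47
52 xor 27 = 75
20 xor 06 = 26
e0 xor e3 = 03
81 xor 97 = 16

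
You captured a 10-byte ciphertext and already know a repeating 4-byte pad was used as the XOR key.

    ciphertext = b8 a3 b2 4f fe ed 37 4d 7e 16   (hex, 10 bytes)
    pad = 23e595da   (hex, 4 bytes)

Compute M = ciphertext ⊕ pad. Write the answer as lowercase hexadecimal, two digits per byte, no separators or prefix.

The 4-byte key repeats, so the effective keystream is 23 e5 95 da 23 e5 95 da 23 e5.
byte 0: 10111000 xor 00100011 = 10011011
byte 1: 10100011 xor 11100101 = 01000110
byte 2: 10110010 xor 10010101 = 00100111
byte 3: 01001111 xor 11011010 = 10010101
byte 4: 11111110 xor 00100011 = 11011101
byte 5: 11101101 xor 11100101 = 00001000
byte 6: 00110111 xor 10010101 = 10100010
byte 7: 01001101 xor 11011010 = 10010111
byte 8: 01111110 xor 00100011 = 01011101
byte 9: 00010110 xor 11100101 = 11110011

9b462795dd08a2975df3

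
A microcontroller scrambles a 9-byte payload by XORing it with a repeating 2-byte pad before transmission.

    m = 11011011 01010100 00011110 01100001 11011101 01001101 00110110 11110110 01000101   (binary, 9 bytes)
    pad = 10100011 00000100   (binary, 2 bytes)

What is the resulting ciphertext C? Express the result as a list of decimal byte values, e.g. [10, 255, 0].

The 2-byte key repeats, so the effective keystream is a3 04 a3 04 a3 04 a3 04 a3.
byte 0: db xor a3 = 78
byte 1: 54 xor 04 = 50
byte 2: 1e xor a3 = bd
byte 3: 61 xor 04 = 65
byte 4: dd xor a3 = 7e
byte 5: 4d xor 04 = 49
byte 6: 36 xor a3 = 95
byte 7: f6 xor 04 = f2
byte 8: 45 xor a3 = e6

[120, 80, 189, 101, 126, 73, 149, 242, 230]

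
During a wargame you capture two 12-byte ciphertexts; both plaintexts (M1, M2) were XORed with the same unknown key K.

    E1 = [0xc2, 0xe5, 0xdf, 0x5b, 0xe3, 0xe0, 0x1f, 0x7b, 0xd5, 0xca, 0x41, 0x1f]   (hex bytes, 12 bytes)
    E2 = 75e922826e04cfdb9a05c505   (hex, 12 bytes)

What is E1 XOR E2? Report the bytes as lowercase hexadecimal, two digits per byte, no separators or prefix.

E1 ⊕ E2 = (M1 ⊕ K) ⊕ (M2 ⊕ K) = M1 ⊕ M2 — the shared key cancels under XOR.
c2 ⊕ 75 = b7
e5 ⊕ e9 = 0c
df ⊕ 22 = fd
5b ⊕ 82 = d9
e3 ⊕ 6e = 8d
e0 ⊕ 04 = e4
1f ⊕ cf = d0
7b ⊕ db = a0
d5 ⊕ 9a = 4f
ca ⊕ 05 = cf
41 ⊕ c5 = 84
1f ⊕ 05 = 1a

b70cfdd98de4d0a04fcf841a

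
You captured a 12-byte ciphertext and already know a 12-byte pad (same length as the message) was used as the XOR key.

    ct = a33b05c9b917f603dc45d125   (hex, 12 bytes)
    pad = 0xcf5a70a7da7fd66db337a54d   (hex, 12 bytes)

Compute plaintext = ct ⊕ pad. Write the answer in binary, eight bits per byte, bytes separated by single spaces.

01101100 01100001 01110101 01101110 01100011 01101000 00100000 01101110 01101111 01110010 01110100 01101000

XOR is its own inverse, so applying the key byte-wise gives the result directly.
10100011 XOR 11001111 = 01101100
00111011 XOR 01011010 = 01100001
00000101 XOR 01110000 = 01110101
11001001 XOR 10100111 = 01101110
10111001 XOR 11011010 = 01100011
00010111 XOR 01111111 = 01101000
11110110 XOR 11010110 = 00100000
00000011 XOR 01101101 = 01101110
11011100 XOR 10110011 = 01101111
01000101 XOR 00110111 = 01110010
11010001 XOR 10100101 = 01110100
00100101 XOR 01001101 = 01101000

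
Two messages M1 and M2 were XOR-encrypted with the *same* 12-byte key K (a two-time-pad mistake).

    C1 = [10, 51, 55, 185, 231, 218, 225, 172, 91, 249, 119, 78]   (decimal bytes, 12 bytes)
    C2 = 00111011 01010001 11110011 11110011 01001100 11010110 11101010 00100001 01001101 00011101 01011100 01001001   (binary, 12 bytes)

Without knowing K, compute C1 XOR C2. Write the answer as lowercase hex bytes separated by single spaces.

C1 ⊕ C2 = (M1 ⊕ K) ⊕ (M2 ⊕ K) = M1 ⊕ M2 — the shared key cancels under XOR.
00001010 xor 00111011 = 00110001
00110011 xor 01010001 = 01100010
00110111 xor 11110011 = 11000100
10111001 xor 11110011 = 01001010
11100111 xor 01001100 = 10101011
11011010 xor 11010110 = 00001100
11100001 xor 11101010 = 00001011
10101100 xor 00100001 = 10001101
01011011 xor 01001101 = 00010110
11111001 xor 00011101 = 11100100
01110111 xor 01011100 = 00101011
01001110 xor 01001001 = 00000111

31 62 c4 4a ab 0c 0b 8d 16 e4 2b 07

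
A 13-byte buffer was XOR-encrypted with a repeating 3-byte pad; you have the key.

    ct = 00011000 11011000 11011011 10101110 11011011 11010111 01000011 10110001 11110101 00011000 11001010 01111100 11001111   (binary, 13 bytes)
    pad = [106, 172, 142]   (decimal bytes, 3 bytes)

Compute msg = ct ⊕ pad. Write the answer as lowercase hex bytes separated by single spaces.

72 74 55 c4 77 59 29 1d 7b 72 66 f2 a5

The 3-byte key repeats, so the effective keystream is 6a ac 8e 6a ac 8e 6a ac 8e 6a ac 8e 6a.
byte 0: 18 xor 6a = 72
byte 1: d8 xor ac = 74
byte 2: db xor 8e = 55
byte 3: ae xor 6a = c4
byte 4: db xor ac = 77
byte 5: d7 xor 8e = 59
byte 6: 43 xor 6a = 29
byte 7: b1 xor ac = 1d
byte 8: f5 xor 8e = 7b
byte 9: 18 xor 6a = 72
byte 10: ca xor ac = 66
byte 11: 7c xor 8e = f2
byte 12: cf xor 6a = a5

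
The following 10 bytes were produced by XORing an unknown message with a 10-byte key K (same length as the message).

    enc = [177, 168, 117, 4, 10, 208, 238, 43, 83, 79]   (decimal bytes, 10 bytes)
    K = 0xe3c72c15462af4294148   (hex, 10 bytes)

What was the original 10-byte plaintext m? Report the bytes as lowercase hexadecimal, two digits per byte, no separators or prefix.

526f59114cfa1a021207

b1 XOR e3 = 52
a8 XOR c7 = 6f
75 XOR 2c = 59
04 XOR 15 = 11
0a XOR 46 = 4c
d0 XOR 2a = fa
ee XOR f4 = 1a
2b XOR 29 = 02
53 XOR 41 = 12
4f XOR 48 = 07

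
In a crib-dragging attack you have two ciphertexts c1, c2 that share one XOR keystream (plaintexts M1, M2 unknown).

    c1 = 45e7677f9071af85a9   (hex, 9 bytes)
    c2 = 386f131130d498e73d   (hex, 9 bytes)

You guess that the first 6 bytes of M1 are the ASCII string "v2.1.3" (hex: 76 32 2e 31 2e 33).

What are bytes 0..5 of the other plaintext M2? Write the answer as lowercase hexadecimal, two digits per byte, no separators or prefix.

First, c1 ⊕ c2 = (M1 ⊕ K) ⊕ (M2 ⊕ K) = M1 ⊕ M2, so the key drops out. Then M2 = (M1 ⊕ M2) ⊕ M1 over the first 6 bytes.
byte 0: (45 ⊕ 38) ⊕ 76 = 7d ⊕ 76 = 0b
byte 1: (e7 ⊕ 6f) ⊕ 32 = 88 ⊕ 32 = ba
byte 2: (67 ⊕ 13) ⊕ 2e = 74 ⊕ 2e = 5a
byte 3: (7f ⊕ 11) ⊕ 31 = 6e ⊕ 31 = 5f
byte 4: (90 ⊕ 30) ⊕ 2e = a0 ⊕ 2e = 8e
byte 5: (71 ⊕ d4) ⊕ 33 = a5 ⊕ 33 = 96

0bba5a5f8e96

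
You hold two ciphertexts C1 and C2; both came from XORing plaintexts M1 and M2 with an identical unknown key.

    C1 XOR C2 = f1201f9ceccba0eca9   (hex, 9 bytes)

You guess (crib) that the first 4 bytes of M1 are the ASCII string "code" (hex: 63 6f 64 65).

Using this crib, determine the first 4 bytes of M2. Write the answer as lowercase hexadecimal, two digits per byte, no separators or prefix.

924f7bf9

Since C1 ⊕ C2 = M1 ⊕ M2, XORing with the guessed M1 bytes yields the corresponding M2 bytes: M2 = (C1 ⊕ C2) ⊕ M1.
241 ^  99 = 146
 32 ^ 111 =  79
 31 ^ 100 = 123
156 ^ 101 = 249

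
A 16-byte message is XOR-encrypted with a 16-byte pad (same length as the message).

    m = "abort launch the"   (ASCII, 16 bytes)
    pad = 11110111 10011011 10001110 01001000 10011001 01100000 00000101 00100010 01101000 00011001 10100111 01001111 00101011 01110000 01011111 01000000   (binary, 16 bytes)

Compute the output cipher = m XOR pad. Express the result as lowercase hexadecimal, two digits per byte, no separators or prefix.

96f9e13aed4069431d77c4270b043725

 97 ⊕ 247 = 150
 98 ⊕ 155 = 249
111 ⊕ 142 = 225
114 ⊕  72 =  58
116 ⊕ 153 = 237
 32 ⊕  96 =  64
108 ⊕   5 = 105
 97 ⊕  34 =  67
117 ⊕ 104 =  29
110 ⊕  25 = 119
 99 ⊕ 167 = 196
104 ⊕  79 =  39
 32 ⊕  43 =  11
116 ⊕ 112 =   4
104 ⊕  95 =  55
101 ⊕  64 =  37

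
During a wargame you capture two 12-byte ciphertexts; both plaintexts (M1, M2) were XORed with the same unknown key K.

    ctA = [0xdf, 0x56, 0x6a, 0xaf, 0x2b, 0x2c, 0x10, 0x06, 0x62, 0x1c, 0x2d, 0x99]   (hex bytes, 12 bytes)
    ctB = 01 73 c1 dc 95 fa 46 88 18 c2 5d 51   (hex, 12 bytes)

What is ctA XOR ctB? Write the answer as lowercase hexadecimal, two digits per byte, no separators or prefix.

de25ab73bed6568e7ade70c8

ctA ⊕ ctB = (M1 ⊕ K) ⊕ (M2 ⊕ K) = M1 ⊕ M2 — the shared key cancels under XOR.
df ^ 01 = de
56 ^ 73 = 25
6a ^ c1 = ab
af ^ dc = 73
2b ^ 95 = be
2c ^ fa = d6
10 ^ 46 = 56
06 ^ 88 = 8e
62 ^ 18 = 7a
1c ^ c2 = de
2d ^ 5d = 70
99 ^ 51 = c8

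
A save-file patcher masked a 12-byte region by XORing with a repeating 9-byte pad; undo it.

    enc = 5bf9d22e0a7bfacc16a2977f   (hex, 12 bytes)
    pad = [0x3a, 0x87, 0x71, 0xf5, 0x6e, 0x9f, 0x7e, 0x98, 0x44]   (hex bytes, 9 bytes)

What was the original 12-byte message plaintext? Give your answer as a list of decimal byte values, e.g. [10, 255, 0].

[97, 126, 163, 219, 100, 228, 132, 84, 82, 152, 16, 14]

The 9-byte key repeats, so the effective keystream is 3a 87 71 f5 6e 9f 7e 98 44 3a 87 71.
byte 0: 01011011 XOR 00111010 = 01100001
byte 1: 11111001 XOR 10000111 = 01111110
byte 2: 11010010 XOR 01110001 = 10100011
byte 3: 00101110 XOR 11110101 = 11011011
byte 4: 00001010 XOR 01101110 = 01100100
byte 5: 01111011 XOR 10011111 = 11100100
byte 6: 11111010 XOR 01111110 = 10000100
byte 7: 11001100 XOR 10011000 = 01010100
byte 8: 00010110 XOR 01000100 = 01010010
byte 9: 10100010 XOR 00111010 = 10011000
byte 10: 10010111 XOR 10000111 = 00010000
byte 11: 01111111 XOR 01110001 = 00001110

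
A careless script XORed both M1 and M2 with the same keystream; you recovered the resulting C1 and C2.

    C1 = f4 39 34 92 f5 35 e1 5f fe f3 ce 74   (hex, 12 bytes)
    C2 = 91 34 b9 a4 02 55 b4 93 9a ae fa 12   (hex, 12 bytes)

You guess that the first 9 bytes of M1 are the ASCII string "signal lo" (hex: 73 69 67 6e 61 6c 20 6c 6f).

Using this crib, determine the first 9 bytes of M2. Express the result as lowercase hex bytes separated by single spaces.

16 64 ea 58 96 0c 75 a0 0b

First, C1 ⊕ C2 = (M1 ⊕ K) ⊕ (M2 ⊕ K) = M1 ⊕ M2, so the key drops out. Then M2 = (M1 ⊕ M2) ⊕ M1 over the first 9 bytes.
byte 0: (f4 ⊕ 91) ⊕ 73 = 65 ⊕ 73 = 16
byte 1: (39 ⊕ 34) ⊕ 69 = 0d ⊕ 69 = 64
byte 2: (34 ⊕ b9) ⊕ 67 = 8d ⊕ 67 = ea
byte 3: (92 ⊕ a4) ⊕ 6e = 36 ⊕ 6e = 58
byte 4: (f5 ⊕ 02) ⊕ 61 = f7 ⊕ 61 = 96
byte 5: (35 ⊕ 55) ⊕ 6c = 60 ⊕ 6c = 0c
byte 6: (e1 ⊕ b4) ⊕ 20 = 55 ⊕ 20 = 75
byte 7: (5f ⊕ 93) ⊕ 6c = cc ⊕ 6c = a0
byte 8: (fe ⊕ 9a) ⊕ 6f = 64 ⊕ 6f = 0b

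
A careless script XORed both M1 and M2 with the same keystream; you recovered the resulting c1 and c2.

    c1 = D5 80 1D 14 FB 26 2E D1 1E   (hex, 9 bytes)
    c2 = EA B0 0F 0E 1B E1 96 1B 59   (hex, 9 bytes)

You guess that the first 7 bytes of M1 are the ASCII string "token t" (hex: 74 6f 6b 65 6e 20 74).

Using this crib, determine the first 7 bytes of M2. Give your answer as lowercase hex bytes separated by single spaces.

4b 5f 79 7f 8e e7 cc

First, c1 ⊕ c2 = (M1 ⊕ K) ⊕ (M2 ⊕ K) = M1 ⊕ M2, so the key drops out. Then M2 = (M1 ⊕ M2) ⊕ M1 over the first 7 bytes.
byte 0: (d5 xor ea) xor 74 = 3f xor 74 = 4b
byte 1: (80 xor b0) xor 6f = 30 xor 6f = 5f
byte 2: (1d xor 0f) xor 6b = 12 xor 6b = 79
byte 3: (14 xor 0e) xor 65 = 1a xor 65 = 7f
byte 4: (fb xor 1b) xor 6e = e0 xor 6e = 8e
byte 5: (26 xor e1) xor 20 = c7 xor 20 = e7
byte 6: (2e xor 96) xor 74 = b8 xor 74 = cc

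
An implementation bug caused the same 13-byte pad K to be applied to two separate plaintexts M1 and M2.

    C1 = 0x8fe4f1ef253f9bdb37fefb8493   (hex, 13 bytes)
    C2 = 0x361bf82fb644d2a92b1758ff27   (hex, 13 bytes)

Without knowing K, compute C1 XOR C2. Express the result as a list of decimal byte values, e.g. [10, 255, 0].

[185, 255, 9, 192, 147, 123, 73, 114, 28, 233, 163, 123, 180]

C1 ⊕ C2 = (M1 ⊕ K) ⊕ (M2 ⊕ K) = M1 ⊕ M2 — the shared key cancels under XOR.
8f xor 36 = b9
e4 xor 1b = ff
f1 xor f8 = 09
ef xor 2f = c0
25 xor b6 = 93
3f xor 44 = 7b
9b xor d2 = 49
db xor a9 = 72
37 xor 2b = 1c
fe xor 17 = e9
fb xor 58 = a3
84 xor ff = 7b
93 xor 27 = b4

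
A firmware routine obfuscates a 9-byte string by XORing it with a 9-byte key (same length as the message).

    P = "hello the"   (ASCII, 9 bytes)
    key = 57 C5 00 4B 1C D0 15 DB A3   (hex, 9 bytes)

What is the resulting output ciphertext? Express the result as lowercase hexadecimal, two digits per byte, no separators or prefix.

3fa06c2773f061b3c6

byte 0: 104 ^  87 =  63
byte 1: 101 ^ 197 = 160
byte 2: 108 ^   0 = 108
byte 3: 108 ^  75 =  39
byte 4: 111 ^  28 = 115
byte 5:  32 ^ 208 = 240
byte 6: 116 ^  21 =  97
byte 7: 104 ^ 219 = 179
byte 8: 101 ^ 163 = 198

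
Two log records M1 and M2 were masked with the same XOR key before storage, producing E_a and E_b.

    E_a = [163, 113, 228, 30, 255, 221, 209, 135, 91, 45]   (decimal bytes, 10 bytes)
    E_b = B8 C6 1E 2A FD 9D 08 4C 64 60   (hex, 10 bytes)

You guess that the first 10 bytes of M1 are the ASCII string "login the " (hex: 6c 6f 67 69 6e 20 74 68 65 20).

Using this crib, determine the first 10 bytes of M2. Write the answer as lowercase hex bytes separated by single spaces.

First, E_a ⊕ E_b = (M1 ⊕ K) ⊕ (M2 ⊕ K) = M1 ⊕ M2, so the key drops out. Then M2 = (M1 ⊕ M2) ⊕ M1 over the first 10 bytes.
byte 0: (a3 XOR b8) XOR 6c = 1b XOR 6c = 77
byte 1: (71 XOR c6) XOR 6f = b7 XOR 6f = d8
byte 2: (e4 XOR 1e) XOR 67 = fa XOR 67 = 9d
byte 3: (1e XOR 2a) XOR 69 = 34 XOR 69 = 5d
byte 4: (ff XOR fd) XOR 6e = 02 XOR 6e = 6c
byte 5: (dd XOR 9d) XOR 20 = 40 XOR 20 = 60
byte 6: (d1 XOR 08) XOR 74 = d9 XOR 74 = ad
byte 7: (87 XOR 4c) XOR 68 = cb XOR 68 = a3
byte 8: (5b XOR 64) XOR 65 = 3f XOR 65 = 5a
byte 9: (2d XOR 60) XOR 20 = 4d XOR 20 = 6d

77 d8 9d 5d 6c 60 ad a3 5a 6d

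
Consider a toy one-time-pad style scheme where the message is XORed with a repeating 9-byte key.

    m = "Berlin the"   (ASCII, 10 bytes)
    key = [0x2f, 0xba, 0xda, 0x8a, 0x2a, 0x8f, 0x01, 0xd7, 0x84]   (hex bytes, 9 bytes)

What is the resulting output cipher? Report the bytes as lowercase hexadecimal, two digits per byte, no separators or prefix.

6ddfa8e643e121a3ec4a

The 9-byte key repeats, so the effective keystream is 2f ba da 8a 2a 8f 01 d7 84 2f.
byte 0:  66 xor  47 = 109
byte 1: 101 xor 186 = 223
byte 2: 114 xor 218 = 168
byte 3: 108 xor 138 = 230
byte 4: 105 xor  42 =  67
byte 5: 110 xor 143 = 225
byte 6:  32 xor   1 =  33
byte 7: 116 xor 215 = 163
byte 8: 104 xor 132 = 236
byte 9: 101 xor  47 =  74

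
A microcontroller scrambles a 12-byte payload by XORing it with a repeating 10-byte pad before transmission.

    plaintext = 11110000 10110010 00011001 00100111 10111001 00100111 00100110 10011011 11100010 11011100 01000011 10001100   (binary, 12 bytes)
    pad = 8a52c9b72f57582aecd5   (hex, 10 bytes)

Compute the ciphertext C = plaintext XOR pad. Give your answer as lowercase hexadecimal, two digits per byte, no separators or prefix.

The 10-byte key repeats, so the effective keystream is 8a 52 c9 b7 2f 57 58 2a ec d5 8a 52.
byte 0: f0 ^ 8a = 7a
byte 1: b2 ^ 52 = e0
byte 2: 19 ^ c9 = d0
byte 3: 27 ^ b7 = 90
byte 4: b9 ^ 2f = 96
byte 5: 27 ^ 57 = 70
byte 6: 26 ^ 58 = 7e
byte 7: 9b ^ 2a = b1
byte 8: e2 ^ ec = 0e
byte 9: dc ^ d5 = 09
byte 10: 43 ^ 8a = c9
byte 11: 8c ^ 52 = de

7ae0d09096707eb10e09c9de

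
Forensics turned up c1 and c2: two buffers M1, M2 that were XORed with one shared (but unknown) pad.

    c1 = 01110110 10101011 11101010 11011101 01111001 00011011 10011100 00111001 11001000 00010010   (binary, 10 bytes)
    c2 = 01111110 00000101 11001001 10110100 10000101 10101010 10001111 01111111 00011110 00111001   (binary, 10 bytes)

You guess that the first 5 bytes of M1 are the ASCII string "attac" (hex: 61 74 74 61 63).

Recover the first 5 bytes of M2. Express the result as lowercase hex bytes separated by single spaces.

69 da 57 08 9f

First, c1 ⊕ c2 = (M1 ⊕ K) ⊕ (M2 ⊕ K) = M1 ⊕ M2, so the key drops out. Then M2 = (M1 ⊕ M2) ⊕ M1 over the first 5 bytes.
byte 0: (76 ⊕ 7e) ⊕ 61 = 08 ⊕ 61 = 69
byte 1: (ab ⊕ 05) ⊕ 74 = ae ⊕ 74 = da
byte 2: (ea ⊕ c9) ⊕ 74 = 23 ⊕ 74 = 57
byte 3: (dd ⊕ b4) ⊕ 61 = 69 ⊕ 61 = 08
byte 4: (79 ⊕ 85) ⊕ 63 = fc ⊕ 63 = 9f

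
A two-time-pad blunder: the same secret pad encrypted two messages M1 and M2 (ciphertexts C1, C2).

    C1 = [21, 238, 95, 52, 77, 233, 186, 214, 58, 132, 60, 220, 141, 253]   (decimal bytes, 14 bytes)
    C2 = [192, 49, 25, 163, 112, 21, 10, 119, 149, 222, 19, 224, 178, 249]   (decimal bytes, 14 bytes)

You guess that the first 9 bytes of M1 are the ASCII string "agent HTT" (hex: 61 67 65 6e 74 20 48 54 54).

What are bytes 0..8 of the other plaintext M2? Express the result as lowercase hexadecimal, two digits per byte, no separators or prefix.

b4b823f949dcf8f5fb

First, C1 ⊕ C2 = (M1 ⊕ K) ⊕ (M2 ⊕ K) = M1 ⊕ M2, so the key drops out. Then M2 = (M1 ⊕ M2) ⊕ M1 over the first 9 bytes.
byte 0: (15 XOR c0) XOR 61 = d5 XOR 61 = b4
byte 1: (ee XOR 31) XOR 67 = df XOR 67 = b8
byte 2: (5f XOR 19) XOR 65 = 46 XOR 65 = 23
byte 3: (34 XOR a3) XOR 6e = 97 XOR 6e = f9
byte 4: (4d XOR 70) XOR 74 = 3d XOR 74 = 49
byte 5: (e9 XOR 15) XOR 20 = fc XOR 20 = dc
byte 6: (ba XOR 0a) XOR 48 = b0 XOR 48 = f8
byte 7: (d6 XOR 77) XOR 54 = a1 XOR 54 = f5
byte 8: (3a XOR 95) XOR 54 = af XOR 54 = fb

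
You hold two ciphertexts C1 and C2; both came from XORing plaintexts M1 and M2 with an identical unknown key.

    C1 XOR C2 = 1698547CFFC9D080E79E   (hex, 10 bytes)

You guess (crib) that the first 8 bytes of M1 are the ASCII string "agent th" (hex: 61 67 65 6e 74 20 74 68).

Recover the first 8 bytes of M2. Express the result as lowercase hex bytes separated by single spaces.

Since C1 ⊕ C2 = M1 ⊕ M2, XORing with the guessed M1 bytes yields the corresponding M2 bytes: M2 = (C1 ⊕ C2) ⊕ M1.
byte 0: 16 ^ 61 = 77
byte 1: 98 ^ 67 = ff
byte 2: 54 ^ 65 = 31
byte 3: 7c ^ 6e = 12
byte 4: ff ^ 74 = 8b
byte 5: c9 ^ 20 = e9
byte 6: d0 ^ 74 = a4
byte 7: 80 ^ 68 = e8

77 ff 31 12 8b e9 a4 e8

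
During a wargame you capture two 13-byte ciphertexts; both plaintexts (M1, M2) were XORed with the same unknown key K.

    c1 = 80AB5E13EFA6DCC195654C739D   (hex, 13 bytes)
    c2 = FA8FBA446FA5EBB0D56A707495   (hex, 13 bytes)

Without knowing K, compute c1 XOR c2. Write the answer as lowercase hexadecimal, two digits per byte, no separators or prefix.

c1 ⊕ c2 = (M1 ⊕ K) ⊕ (M2 ⊕ K) = M1 ⊕ M2 — the shared key cancels under XOR.
byte 0: 80 XOR fa = 7a
byte 1: ab XOR 8f = 24
byte 2: 5e XOR ba = e4
byte 3: 13 XOR 44 = 57
byte 4: ef XOR 6f = 80
byte 5: a6 XOR a5 = 03
byte 6: dc XOR eb = 37
byte 7: c1 XOR b0 = 71
byte 8: 95 XOR d5 = 40
byte 9: 65 XOR 6a = 0f
byte 10: 4c XOR 70 = 3c
byte 11: 73 XOR 74 = 07
byte 12: 9d XOR 95 = 08

7a24e45780033771400f3c0708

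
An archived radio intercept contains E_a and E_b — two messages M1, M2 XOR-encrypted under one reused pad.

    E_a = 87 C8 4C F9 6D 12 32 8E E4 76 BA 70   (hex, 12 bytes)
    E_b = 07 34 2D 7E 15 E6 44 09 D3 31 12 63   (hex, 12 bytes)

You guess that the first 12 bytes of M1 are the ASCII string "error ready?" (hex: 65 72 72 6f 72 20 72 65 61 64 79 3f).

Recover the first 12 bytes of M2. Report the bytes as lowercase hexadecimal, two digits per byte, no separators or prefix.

First, E_a ⊕ E_b = (M1 ⊕ K) ⊕ (M2 ⊕ K) = M1 ⊕ M2, so the key drops out. Then M2 = (M1 ⊕ M2) ⊕ M1 over the first 12 bytes.
byte 0: (87 xor 07) xor 65 = 80 xor 65 = e5
byte 1: (c8 xor 34) xor 72 = fc xor 72 = 8e
byte 2: (4c xor 2d) xor 72 = 61 xor 72 = 13
byte 3: (f9 xor 7e) xor 6f = 87 xor 6f = e8
byte 4: (6d xor 15) xor 72 = 78 xor 72 = 0a
byte 5: (12 xor e6) xor 20 = f4 xor 20 = d4
byte 6: (32 xor 44) xor 72 = 76 xor 72 = 04
byte 7: (8e xor 09) xor 65 = 87 xor 65 = e2
byte 8: (e4 xor d3) xor 61 = 37 xor 61 = 56
byte 9: (76 xor 31) xor 64 = 47 xor 64 = 23
byte 10: (ba xor 12) xor 79 = a8 xor 79 = d1
byte 11: (70 xor 63) xor 3f = 13 xor 3f = 2c

e58e13e80ad404e25623d12c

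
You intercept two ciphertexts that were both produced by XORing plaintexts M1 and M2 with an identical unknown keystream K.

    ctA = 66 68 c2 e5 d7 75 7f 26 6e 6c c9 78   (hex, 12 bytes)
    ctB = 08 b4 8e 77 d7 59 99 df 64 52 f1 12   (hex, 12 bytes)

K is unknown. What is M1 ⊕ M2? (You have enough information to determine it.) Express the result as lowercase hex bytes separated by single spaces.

6e dc 4c 92 00 2c e6 f9 0a 3e 38 6a

ctA ⊕ ctB = (M1 ⊕ K) ⊕ (M2 ⊕ K) = M1 ⊕ M2 — the shared key cancels under XOR.
66 XOR 08 = 6e
68 XOR b4 = dc
c2 XOR 8e = 4c
e5 XOR 77 = 92
d7 XOR d7 = 00
75 XOR 59 = 2c
7f XOR 99 = e6
26 XOR df = f9
6e XOR 64 = 0a
6c XOR 52 = 3e
c9 XOR f1 = 38
78 XOR 12 = 6a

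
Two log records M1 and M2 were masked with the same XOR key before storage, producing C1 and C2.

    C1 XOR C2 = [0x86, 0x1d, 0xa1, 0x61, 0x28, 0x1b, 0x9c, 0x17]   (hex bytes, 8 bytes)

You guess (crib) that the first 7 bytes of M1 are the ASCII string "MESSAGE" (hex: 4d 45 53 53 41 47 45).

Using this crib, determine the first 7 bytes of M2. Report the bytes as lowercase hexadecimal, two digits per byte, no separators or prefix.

cb58f232695cd9

Since C1 ⊕ C2 = M1 ⊕ M2, XORing with the guessed M1 bytes yields the corresponding M2 bytes: M2 = (C1 ⊕ C2) ⊕ M1.
byte 0: 10000110 ⊕ 01001101 = 11001011
byte 1: 00011101 ⊕ 01000101 = 01011000
byte 2: 10100001 ⊕ 01010011 = 11110010
byte 3: 01100001 ⊕ 01010011 = 00110010
byte 4: 00101000 ⊕ 01000001 = 01101001
byte 5: 00011011 ⊕ 01000111 = 01011100
byte 6: 10011100 ⊕ 01000101 = 11011001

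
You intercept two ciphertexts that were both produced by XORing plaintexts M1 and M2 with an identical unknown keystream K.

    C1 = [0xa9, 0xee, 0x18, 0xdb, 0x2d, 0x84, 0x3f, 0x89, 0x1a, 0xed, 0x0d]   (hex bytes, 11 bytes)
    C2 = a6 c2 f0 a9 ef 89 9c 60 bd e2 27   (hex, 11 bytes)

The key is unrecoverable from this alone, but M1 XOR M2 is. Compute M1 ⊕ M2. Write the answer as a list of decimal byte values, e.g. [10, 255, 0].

[15, 44, 232, 114, 194, 13, 163, 233, 167, 15, 42]

C1 ⊕ C2 = (M1 ⊕ K) ⊕ (M2 ⊕ K) = M1 ⊕ M2 — the shared key cancels under XOR.
byte 0: a9 XOR a6 = 0f
byte 1: ee XOR c2 = 2c
byte 2: 18 XOR f0 = e8
byte 3: db XOR a9 = 72
byte 4: 2d XOR ef = c2
byte 5: 84 XOR 89 = 0d
byte 6: 3f XOR 9c = a3
byte 7: 89 XOR 60 = e9
byte 8: 1a XOR bd = a7
byte 9: ed XOR e2 = 0f
byte 10: 0d XOR 27 = 2a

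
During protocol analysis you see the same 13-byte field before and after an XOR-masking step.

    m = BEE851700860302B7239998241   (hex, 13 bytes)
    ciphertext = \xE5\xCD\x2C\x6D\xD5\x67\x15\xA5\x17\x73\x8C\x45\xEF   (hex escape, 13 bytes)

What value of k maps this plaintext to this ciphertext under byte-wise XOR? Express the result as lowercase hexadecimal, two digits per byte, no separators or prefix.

Since ciphertext = m ⊕ k, XORing both sides with m gives k = m ⊕ ciphertext.
190 XOR 229 =  91
232 XOR 205 =  37
 81 XOR  44 = 125
112 XOR 109 =  29
  8 XOR 213 = 221
 96 XOR 103 =   7
 48 XOR  21 =  37
 43 XOR 165 = 142
114 XOR  23 = 101
 57 XOR 115 =  74
153 XOR 140 =  21
130 XOR  69 = 199
 65 XOR 239 = 174

5b257d1ddd07258e654a15c7ae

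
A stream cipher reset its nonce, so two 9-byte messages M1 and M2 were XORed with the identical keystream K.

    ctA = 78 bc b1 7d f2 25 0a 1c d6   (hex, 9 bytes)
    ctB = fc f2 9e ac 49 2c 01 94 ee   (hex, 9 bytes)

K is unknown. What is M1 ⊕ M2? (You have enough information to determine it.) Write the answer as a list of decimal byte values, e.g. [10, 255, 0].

[132, 78, 47, 209, 187, 9, 11, 136, 56]

ctA ⊕ ctB = (M1 ⊕ K) ⊕ (M2 ⊕ K) = M1 ⊕ M2 — the shared key cancels under XOR.
byte 0: 01111000 XOR 11111100 = 10000100
byte 1: 10111100 XOR 11110010 = 01001110
byte 2: 10110001 XOR 10011110 = 00101111
byte 3: 01111101 XOR 10101100 = 11010001
byte 4: 11110010 XOR 01001001 = 10111011
byte 5: 00100101 XOR 00101100 = 00001001
byte 6: 00001010 XOR 00000001 = 00001011
byte 7: 00011100 XOR 10010100 = 10001000
byte 8: 11010110 XOR 11101110 = 00111000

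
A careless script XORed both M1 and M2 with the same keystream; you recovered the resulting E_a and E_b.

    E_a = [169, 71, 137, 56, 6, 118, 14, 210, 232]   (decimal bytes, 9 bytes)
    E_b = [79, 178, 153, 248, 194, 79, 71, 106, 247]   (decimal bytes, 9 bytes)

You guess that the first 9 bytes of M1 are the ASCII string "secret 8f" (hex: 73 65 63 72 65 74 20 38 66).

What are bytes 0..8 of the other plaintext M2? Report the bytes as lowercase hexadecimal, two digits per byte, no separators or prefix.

959073b2a14d698079

First, E_a ⊕ E_b = (M1 ⊕ K) ⊕ (M2 ⊕ K) = M1 ⊕ M2, so the key drops out. Then M2 = (M1 ⊕ M2) ⊕ M1 over the first 9 bytes.
byte 0: (a9 xor 4f) xor 73 = e6 xor 73 = 95
byte 1: (47 xor b2) xor 65 = f5 xor 65 = 90
byte 2: (89 xor 99) xor 63 = 10 xor 63 = 73
byte 3: (38 xor f8) xor 72 = c0 xor 72 = b2
byte 4: (06 xor c2) xor 65 = c4 xor 65 = a1
byte 5: (76 xor 4f) xor 74 = 39 xor 74 = 4d
byte 6: (0e xor 47) xor 20 = 49 xor 20 = 69
byte 7: (d2 xor 6a) xor 38 = b8 xor 38 = 80
byte 8: (e8 xor f7) xor 66 = 1f xor 66 = 79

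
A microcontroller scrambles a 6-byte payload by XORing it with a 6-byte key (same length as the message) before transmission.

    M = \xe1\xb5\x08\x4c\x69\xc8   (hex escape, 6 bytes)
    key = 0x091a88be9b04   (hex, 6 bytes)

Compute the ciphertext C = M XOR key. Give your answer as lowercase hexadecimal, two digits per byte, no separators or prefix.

XOR is its own inverse, so applying the key byte-wise gives the result directly.
e1 ⊕ 09 = e8
b5 ⊕ 1a = af
08 ⊕ 88 = 80
4c ⊕ be = f2
69 ⊕ 9b = f2
c8 ⊕ 04 = cc

e8af80f2f2cc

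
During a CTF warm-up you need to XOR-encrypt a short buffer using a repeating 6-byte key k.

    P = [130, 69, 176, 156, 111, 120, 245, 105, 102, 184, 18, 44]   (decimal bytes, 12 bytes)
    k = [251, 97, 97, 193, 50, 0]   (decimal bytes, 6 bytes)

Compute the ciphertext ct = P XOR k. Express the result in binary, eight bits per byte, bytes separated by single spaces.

The 6-byte key repeats, so the effective keystream is fb 61 61 c1 32 00 fb 61 61 c1 32 00.
byte 0: 130 xor 251 = 121
byte 1:  69 xor  97 =  36
byte 2: 176 xor  97 = 209
byte 3: 156 xor 193 =  93
byte 4: 111 xor  50 =  93
byte 5: 120 xor   0 = 120
byte 6: 245 xor 251 =  14
byte 7: 105 xor  97 =   8
byte 8: 102 xor  97 =   7
byte 9: 184 xor 193 = 121
byte 10:  18 xor  50 =  32
byte 11:  44 xor   0 =  44

01111001 00100100 11010001 01011101 01011101 01111000 00001110 00001000 00000111 01111001 00100000 00101100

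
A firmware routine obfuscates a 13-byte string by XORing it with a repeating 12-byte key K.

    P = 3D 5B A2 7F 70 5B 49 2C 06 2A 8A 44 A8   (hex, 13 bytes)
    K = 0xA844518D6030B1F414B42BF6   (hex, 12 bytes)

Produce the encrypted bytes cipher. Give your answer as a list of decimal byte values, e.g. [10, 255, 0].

The 12-byte key repeats, so the effective keystream is a8 44 51 8d 60 30 b1 f4 14 b4 2b f6 a8.
byte 0: 3d xor a8 = 95
byte 1: 5b xor 44 = 1f
byte 2: a2 xor 51 = f3
byte 3: 7f xor 8d = f2
byte 4: 70 xor 60 = 10
byte 5: 5b xor 30 = 6b
byte 6: 49 xor b1 = f8
byte 7: 2c xor f4 = d8
byte 8: 06 xor 14 = 12
byte 9: 2a xor b4 = 9e
byte 10: 8a xor 2b = a1
byte 11: 44 xor f6 = b2
byte 12: a8 xor a8 = 00

[149, 31, 243, 242, 16, 107, 248, 216, 18, 158, 161, 178, 0]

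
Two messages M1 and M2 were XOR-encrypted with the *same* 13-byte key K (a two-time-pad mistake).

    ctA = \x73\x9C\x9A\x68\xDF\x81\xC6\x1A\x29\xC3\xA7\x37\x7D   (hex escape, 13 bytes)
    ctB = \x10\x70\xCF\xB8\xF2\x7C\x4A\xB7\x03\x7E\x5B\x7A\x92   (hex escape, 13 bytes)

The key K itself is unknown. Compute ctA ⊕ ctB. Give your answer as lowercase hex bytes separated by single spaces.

63 ec 55 d0 2d fd 8c ad 2a bd fc 4d ef

ctA ⊕ ctB = (M1 ⊕ K) ⊕ (M2 ⊕ K) = M1 ⊕ M2 — the shared key cancels under XOR.
73 XOR 10 = 63
9c XOR 70 = ec
9a XOR cf = 55
68 XOR b8 = d0
df XOR f2 = 2d
81 XOR 7c = fd
c6 XOR 4a = 8c
1a XOR b7 = ad
29 XOR 03 = 2a
c3 XOR 7e = bd
a7 XOR 5b = fc
37 XOR 7a = 4d
7d XOR 92 = ef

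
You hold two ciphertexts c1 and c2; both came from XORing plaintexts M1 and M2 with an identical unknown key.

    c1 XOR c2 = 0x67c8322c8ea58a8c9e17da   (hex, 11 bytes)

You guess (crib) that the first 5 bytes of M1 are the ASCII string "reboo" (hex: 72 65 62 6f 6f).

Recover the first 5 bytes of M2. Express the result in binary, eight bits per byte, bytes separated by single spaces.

00010101 10101101 01010000 01000011 11100001

Since c1 ⊕ c2 = M1 ⊕ M2, XORing with the guessed M1 bytes yields the corresponding M2 bytes: M2 = (c1 ⊕ c2) ⊕ M1.
67 xor 72 = 15
c8 xor 65 = ad
32 xor 62 = 50
2c xor 6f = 43
8e xor 6f = e1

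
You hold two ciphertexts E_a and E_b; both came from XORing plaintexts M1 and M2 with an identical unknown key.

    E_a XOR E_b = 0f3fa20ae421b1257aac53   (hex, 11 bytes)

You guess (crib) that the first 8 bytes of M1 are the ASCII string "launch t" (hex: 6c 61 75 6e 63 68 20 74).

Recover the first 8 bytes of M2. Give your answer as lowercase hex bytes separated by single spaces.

63 5e d7 64 87 49 91 51

Since E_a ⊕ E_b = M1 ⊕ M2, XORing with the guessed M1 bytes yields the corresponding M2 bytes: M2 = (E_a ⊕ E_b) ⊕ M1.
byte 0: 0f xor 6c = 63
byte 1: 3f xor 61 = 5e
byte 2: a2 xor 75 = d7
byte 3: 0a xor 6e = 64
byte 4: e4 xor 63 = 87
byte 5: 21 xor 68 = 49
byte 6: b1 xor 20 = 91
byte 7: 25 xor 74 = 51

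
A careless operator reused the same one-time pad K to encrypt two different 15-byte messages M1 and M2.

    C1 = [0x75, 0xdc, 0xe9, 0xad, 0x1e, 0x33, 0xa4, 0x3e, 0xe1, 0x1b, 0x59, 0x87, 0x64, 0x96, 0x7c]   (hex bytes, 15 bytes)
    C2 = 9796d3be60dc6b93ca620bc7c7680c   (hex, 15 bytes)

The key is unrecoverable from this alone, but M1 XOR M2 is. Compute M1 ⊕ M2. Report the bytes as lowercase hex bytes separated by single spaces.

e2 4a 3a 13 7e ef cf ad 2b 79 52 40 a3 fe 70

C1 ⊕ C2 = (M1 ⊕ K) ⊕ (M2 ⊕ K) = M1 ⊕ M2 — the shared key cancels under XOR.
byte 0: 01110101 xor 10010111 = 11100010
byte 1: 11011100 xor 10010110 = 01001010
byte 2: 11101001 xor 11010011 = 00111010
byte 3: 10101101 xor 10111110 = 00010011
byte 4: 00011110 xor 01100000 = 01111110
byte 5: 00110011 xor 11011100 = 11101111
byte 6: 10100100 xor 01101011 = 11001111
byte 7: 00111110 xor 10010011 = 10101101
byte 8: 11100001 xor 11001010 = 00101011
byte 9: 00011011 xor 01100010 = 01111001
byte 10: 01011001 xor 00001011 = 01010010
byte 11: 10000111 xor 11000111 = 01000000
byte 12: 01100100 xor 11000111 = 10100011
byte 13: 10010110 xor 01101000 = 11111110
byte 14: 01111100 xor 00001100 = 01110000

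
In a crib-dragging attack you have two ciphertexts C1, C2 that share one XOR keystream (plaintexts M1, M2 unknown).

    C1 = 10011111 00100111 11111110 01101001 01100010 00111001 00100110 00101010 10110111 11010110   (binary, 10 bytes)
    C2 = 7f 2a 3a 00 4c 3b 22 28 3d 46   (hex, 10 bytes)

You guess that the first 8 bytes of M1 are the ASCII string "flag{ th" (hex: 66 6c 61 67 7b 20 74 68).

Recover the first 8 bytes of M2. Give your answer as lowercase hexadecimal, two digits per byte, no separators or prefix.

First, C1 ⊕ C2 = (M1 ⊕ K) ⊕ (M2 ⊕ K) = M1 ⊕ M2, so the key drops out. Then M2 = (M1 ⊕ M2) ⊕ M1 over the first 8 bytes.
byte 0: (9f XOR 7f) XOR 66 = e0 XOR 66 = 86
byte 1: (27 XOR 2a) XOR 6c = 0d XOR 6c = 61
byte 2: (fe XOR 3a) XOR 61 = c4 XOR 61 = a5
byte 3: (69 XOR 00) XOR 67 = 69 XOR 67 = 0e
byte 4: (62 XOR 4c) XOR 7b = 2e XOR 7b = 55
byte 5: (39 XOR 3b) XOR 20 = 02 XOR 20 = 22
byte 6: (26 XOR 22) XOR 74 = 04 XOR 74 = 70
byte 7: (2a XOR 28) XOR 68 = 02 XOR 68 = 6a

8661a50e5522706a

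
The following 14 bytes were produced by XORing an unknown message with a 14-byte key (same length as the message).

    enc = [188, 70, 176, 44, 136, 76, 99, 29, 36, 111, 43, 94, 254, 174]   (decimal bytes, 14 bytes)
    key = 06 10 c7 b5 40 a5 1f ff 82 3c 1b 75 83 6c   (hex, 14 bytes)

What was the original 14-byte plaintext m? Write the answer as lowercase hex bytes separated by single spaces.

ba 56 77 99 c8 e9 7c e2 a6 53 30 2b 7d c2

XOR is its own inverse, so applying the key byte-wise gives the result directly.
byte 0: bc xor 06 = ba
byte 1: 46 xor 10 = 56
byte 2: b0 xor c7 = 77
byte 3: 2c xor b5 = 99
byte 4: 88 xor 40 = c8
byte 5: 4c xor a5 = e9
byte 6: 63 xor 1f = 7c
byte 7: 1d xor ff = e2
byte 8: 24 xor 82 = a6
byte 9: 6f xor 3c = 53
byte 10: 2b xor 1b = 30
byte 11: 5e xor 75 = 2b
byte 12: fe xor 83 = 7d
byte 13: ae xor 6c = c2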